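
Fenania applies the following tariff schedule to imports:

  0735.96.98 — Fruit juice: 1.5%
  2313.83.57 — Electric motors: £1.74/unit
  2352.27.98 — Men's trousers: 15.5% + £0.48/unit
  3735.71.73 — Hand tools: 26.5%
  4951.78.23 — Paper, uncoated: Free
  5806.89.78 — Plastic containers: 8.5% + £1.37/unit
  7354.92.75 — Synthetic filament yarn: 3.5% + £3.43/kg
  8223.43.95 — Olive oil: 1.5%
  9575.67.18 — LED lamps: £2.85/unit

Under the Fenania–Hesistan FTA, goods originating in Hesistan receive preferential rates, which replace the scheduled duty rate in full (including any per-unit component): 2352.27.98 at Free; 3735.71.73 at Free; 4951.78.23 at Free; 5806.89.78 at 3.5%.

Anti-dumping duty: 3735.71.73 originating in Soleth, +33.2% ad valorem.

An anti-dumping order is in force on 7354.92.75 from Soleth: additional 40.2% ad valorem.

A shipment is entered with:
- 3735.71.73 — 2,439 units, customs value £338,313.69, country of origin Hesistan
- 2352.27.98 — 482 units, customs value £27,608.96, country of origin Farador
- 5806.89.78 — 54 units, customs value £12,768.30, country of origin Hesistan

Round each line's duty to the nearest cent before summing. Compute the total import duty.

Line 1 (3735.71.73, Hesistan, 2,439 units, £338,313.69):
Base rate for 3735.71.73 is 26.5%.
Origin Hesistan qualifies under the Fenania–Hesistan agreement and 3735.71.73 is covered: preferential rate Free applies instead.
The additional-duty order on 3735.71.73 targets Soleth, not Hesistan; it does not apply.
Duty = £338,313.69 × 0% = £0.00.
Line 2 (2352.27.98, Farador, 482 units, £27,608.96):
Base rate for 2352.27.98 is 15.5% + £0.48/unit.
2352.27.98 has an FTA preferential rate, but origin Farador is not Hesistan; base rate stands.
Duty = £27,608.96 × 15.5% + 482 × £0.48 = £4,510.75.
Line 3 (5806.89.78, Hesistan, 54 units, £12,768.30):
Base rate for 5806.89.78 is 8.5% + £1.37/unit.
Origin Hesistan qualifies under the Fenania–Hesistan agreement and 5806.89.78 is covered: preferential rate 3.5% applies instead.
Duty = £12,768.30 × 3.5% = £446.89.
Total = £0.00 + £4,510.75 + £446.89 = £4,957.64.

£4,957.64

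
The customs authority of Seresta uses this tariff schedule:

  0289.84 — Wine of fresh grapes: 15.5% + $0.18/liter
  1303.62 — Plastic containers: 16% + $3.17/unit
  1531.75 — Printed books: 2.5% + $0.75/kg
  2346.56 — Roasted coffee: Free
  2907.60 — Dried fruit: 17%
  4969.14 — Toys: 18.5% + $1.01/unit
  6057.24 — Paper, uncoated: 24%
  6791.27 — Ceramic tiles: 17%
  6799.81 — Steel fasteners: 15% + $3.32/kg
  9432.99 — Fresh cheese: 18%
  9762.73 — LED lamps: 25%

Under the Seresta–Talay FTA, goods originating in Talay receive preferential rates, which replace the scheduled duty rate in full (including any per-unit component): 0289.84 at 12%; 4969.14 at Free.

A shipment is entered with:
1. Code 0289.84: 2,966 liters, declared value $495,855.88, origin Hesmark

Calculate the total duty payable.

$77,391.54

Line 1 (0289.84, Hesmark, 2,966 liters, $495,855.88):
Base rate for 0289.84 is 15.5% + $0.18/liter.
0289.84 has an FTA preferential rate, but origin Hesmark is not Talay; base rate stands.
Duty = $495,855.88 × 15.5% + 2,966 × $0.18 = $77,391.54.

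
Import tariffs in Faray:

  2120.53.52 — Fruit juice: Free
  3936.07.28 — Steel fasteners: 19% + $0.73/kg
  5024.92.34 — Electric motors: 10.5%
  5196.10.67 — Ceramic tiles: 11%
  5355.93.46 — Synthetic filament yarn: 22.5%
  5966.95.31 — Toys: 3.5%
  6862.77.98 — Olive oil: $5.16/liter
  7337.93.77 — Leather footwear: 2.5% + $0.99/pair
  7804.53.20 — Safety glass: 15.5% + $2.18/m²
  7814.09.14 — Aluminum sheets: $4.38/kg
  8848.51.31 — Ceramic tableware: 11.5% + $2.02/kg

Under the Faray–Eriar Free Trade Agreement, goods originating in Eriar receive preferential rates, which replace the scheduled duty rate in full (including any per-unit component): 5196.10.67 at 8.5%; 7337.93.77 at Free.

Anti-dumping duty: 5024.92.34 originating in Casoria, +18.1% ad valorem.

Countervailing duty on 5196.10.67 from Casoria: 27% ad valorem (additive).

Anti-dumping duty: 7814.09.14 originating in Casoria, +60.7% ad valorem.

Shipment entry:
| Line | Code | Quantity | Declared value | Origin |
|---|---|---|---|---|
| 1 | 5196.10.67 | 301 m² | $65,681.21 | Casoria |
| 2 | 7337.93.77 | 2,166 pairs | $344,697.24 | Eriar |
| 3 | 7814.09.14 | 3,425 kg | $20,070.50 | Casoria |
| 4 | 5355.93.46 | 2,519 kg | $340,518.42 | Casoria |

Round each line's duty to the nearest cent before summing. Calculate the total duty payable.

Line 1 (5196.10.67, Casoria, 301 m², $65,681.21):
Base rate for 5196.10.67 is 11%.
5196.10.67 has an FTA preferential rate, but origin Casoria is not Eriar; base rate stands.
Additional duty on 5196.10.67 from Casoria: +27%. Applied ad valorem rate: 11% + 27% = 38%.
Duty = $65,681.21 × 38% = $24,958.86.
Line 2 (7337.93.77, Eriar, 2,166 pairs, $344,697.24):
Base rate for 7337.93.77 is 2.5% + $0.99/pair.
Origin Eriar qualifies under the Faray–Eriar agreement and 7337.93.77 is covered: preferential rate Free applies instead.
Duty = $344,697.24 × 0% = $0.00.
Line 3 (7814.09.14, Casoria, 3,425 kg, $20,070.50):
Base rate for 7814.09.14 is $4.38/kg.
Additional duty on 7814.09.14 from Casoria: +60.7% ad valorem. Applied ad valorem rate = 60.7%.
Duty = $20,070.50 × 60.7% + 3,425 × $4.38 = $27,184.29.
Line 4 (5355.93.46, Casoria, 2,519 kg, $340,518.42):
Base rate for 5355.93.46 is 22.5%.
Duty = $340,518.42 × 22.5% = $76,616.64.
Total = $24,958.86 + $0.00 + $27,184.29 + $76,616.64 = $128,759.79.

$128,759.79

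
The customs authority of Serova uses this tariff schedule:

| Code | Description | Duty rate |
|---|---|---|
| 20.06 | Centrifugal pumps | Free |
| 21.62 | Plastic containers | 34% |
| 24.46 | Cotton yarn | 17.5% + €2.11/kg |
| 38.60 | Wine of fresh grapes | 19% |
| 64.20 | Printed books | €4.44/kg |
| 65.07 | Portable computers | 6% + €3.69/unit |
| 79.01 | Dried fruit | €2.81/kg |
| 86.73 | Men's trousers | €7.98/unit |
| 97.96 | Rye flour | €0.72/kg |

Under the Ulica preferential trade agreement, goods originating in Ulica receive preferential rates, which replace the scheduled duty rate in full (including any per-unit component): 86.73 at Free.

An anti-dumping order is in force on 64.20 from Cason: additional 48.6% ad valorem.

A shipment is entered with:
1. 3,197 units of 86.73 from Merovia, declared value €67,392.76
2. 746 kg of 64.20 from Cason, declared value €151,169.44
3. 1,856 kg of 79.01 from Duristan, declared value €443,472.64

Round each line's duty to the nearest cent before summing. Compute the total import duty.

Line 1 (86.73, Merovia, 3,197 units, €67,392.76):
Base rate for 86.73 is €7.98/unit.
86.73 has an FTA preferential rate, but origin Merovia is not Ulica; base rate stands.
Duty = 3,197 × €7.98 = €25,512.06.
Line 2 (64.20, Cason, 746 kg, €151,169.44):
Base rate for 64.20 is €4.44/kg.
Additional duty on 64.20 from Cason: +48.6% ad valorem. Applied ad valorem rate = 48.6%.
Duty = €151,169.44 × 48.6% + 746 × €4.44 = €76,780.59.
Line 3 (79.01, Duristan, 1,856 kg, €443,472.64):
Base rate for 79.01 is €2.81/kg.
Duty = 1,856 × €2.81 = €5,215.36.
Total = €25,512.06 + €76,780.59 + €5,215.36 = €107,508.01.

€107,508.01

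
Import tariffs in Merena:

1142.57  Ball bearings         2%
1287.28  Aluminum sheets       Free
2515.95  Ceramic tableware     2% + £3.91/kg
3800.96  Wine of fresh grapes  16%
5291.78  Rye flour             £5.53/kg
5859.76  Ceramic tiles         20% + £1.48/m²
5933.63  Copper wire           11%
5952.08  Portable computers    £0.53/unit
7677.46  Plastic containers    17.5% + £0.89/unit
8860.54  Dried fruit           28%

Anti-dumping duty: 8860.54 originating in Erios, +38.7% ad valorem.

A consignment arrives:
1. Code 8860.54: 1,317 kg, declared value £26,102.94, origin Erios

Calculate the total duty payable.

Line 1 (8860.54, Erios, 1,317 kg, £26,102.94):
Base rate for 8860.54 is 28%.
Additional duty on 8860.54 from Erios: +38.7%. Applied ad valorem rate: 28% + 38.7% = 66.7%.
Duty = £26,102.94 × 66.7% = £17,410.66.

£17,410.66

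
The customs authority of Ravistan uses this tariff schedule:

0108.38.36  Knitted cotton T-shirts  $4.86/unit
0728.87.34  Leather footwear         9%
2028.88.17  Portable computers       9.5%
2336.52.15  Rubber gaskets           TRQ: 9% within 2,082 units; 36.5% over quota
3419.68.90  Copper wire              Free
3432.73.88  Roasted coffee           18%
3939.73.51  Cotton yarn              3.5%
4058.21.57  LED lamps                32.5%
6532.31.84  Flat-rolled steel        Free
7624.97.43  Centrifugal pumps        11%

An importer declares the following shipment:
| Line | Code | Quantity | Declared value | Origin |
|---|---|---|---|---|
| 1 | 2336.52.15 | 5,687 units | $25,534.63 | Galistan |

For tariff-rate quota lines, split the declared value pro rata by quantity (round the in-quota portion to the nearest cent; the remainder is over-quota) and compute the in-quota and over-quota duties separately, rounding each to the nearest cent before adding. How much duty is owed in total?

$6,749.39

Line 1 (2336.52.15, Galistan, 5,687 units, $25,534.63):
Code 2336.52.15 is under a tariff-rate quota (threshold 2,082 units). In-quota: 2,082 units at 9%; over-quota: 3,605 units at 36.5%.
Pro-rata value split: in-quota = $25,534.63 × 2,082/5,687 = $9,348.18; over-quota = $25,534.63 − $9,348.18 = $16,186.45.
In-quota duty = $9,348.18 × 9% = $841.34. Over-quota duty = $16,186.45 × 36.5% = $5,908.05.
Line duty = $841.34 + $5,908.05 = $6,749.39.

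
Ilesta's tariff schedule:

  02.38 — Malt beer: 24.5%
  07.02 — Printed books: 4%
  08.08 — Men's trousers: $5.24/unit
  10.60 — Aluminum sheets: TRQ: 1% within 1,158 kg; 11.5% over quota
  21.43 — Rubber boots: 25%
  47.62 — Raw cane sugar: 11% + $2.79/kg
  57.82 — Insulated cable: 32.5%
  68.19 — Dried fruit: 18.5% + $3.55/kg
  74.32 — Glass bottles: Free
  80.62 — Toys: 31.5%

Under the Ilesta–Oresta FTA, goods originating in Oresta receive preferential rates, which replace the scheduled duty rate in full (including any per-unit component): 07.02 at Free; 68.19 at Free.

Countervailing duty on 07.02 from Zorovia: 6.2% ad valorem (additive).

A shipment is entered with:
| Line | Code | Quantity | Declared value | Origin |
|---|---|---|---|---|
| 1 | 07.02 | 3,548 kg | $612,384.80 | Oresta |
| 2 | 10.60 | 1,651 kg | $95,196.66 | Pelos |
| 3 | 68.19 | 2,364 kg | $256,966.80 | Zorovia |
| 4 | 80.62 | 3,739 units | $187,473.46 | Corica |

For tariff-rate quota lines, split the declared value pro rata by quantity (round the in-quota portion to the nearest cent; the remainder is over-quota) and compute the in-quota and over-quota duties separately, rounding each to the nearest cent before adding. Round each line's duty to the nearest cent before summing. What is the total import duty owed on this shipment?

$118,921.93

Line 1 (07.02, Oresta, 3,548 kg, $612,384.80):
Base rate for 07.02 is 4%.
Origin Oresta qualifies under the Ilesta–Oresta agreement and 07.02 is covered: preferential rate Free applies instead.
The additional-duty order on 07.02 targets Zorovia, not Oresta; it does not apply.
Duty = $612,384.80 × 0% = $0.00.
Line 2 (10.60, Pelos, 1,651 kg, $95,196.66):
Code 10.60 is under a tariff-rate quota (threshold 1,158 kg). In-quota: 1,158 kg at 1%; over-quota: 493 kg at 11.5%.
Pro-rata value split: in-quota = $95,196.66 × 1,158/1,651 = $66,770.28; over-quota = $95,196.66 − $66,770.28 = $28,426.38.
In-quota duty = $66,770.28 × 1% = $667.70. Over-quota duty = $28,426.38 × 11.5% = $3,269.03.
Line duty = $667.70 + $3,269.03 = $3,936.73.
Line 3 (68.19, Zorovia, 2,364 kg, $256,966.80):
Base rate for 68.19 is 18.5% + $3.55/kg.
68.19 has an FTA preferential rate, but origin Zorovia is not Oresta; base rate stands.
Duty = $256,966.80 × 18.5% + 2,364 × $3.55 = $55,931.06.
Line 4 (80.62, Corica, 3,739 units, $187,473.46):
Base rate for 80.62 is 31.5%.
Duty = $187,473.46 × 31.5% = $59,054.14.
Total = $0.00 + $3,936.73 + $55,931.06 + $59,054.14 = $118,921.93.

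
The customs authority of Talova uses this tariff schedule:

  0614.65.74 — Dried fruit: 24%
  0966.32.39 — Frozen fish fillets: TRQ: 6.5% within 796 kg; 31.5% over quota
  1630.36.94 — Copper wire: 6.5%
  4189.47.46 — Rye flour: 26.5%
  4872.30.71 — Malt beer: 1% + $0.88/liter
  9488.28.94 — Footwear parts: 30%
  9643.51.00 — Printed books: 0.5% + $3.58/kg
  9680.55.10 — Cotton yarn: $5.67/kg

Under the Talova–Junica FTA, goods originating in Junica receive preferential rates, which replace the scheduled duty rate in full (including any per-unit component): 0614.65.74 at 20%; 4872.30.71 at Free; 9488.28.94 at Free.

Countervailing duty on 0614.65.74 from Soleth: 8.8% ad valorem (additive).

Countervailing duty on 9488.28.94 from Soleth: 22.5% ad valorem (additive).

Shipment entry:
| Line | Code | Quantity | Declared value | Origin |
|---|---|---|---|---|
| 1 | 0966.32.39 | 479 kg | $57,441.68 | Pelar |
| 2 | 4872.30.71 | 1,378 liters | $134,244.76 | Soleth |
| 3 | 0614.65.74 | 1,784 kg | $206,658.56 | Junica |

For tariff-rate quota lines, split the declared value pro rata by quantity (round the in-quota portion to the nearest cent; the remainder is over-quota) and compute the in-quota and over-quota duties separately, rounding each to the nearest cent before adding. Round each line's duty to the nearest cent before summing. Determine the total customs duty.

Line 1 (0966.32.39, Pelar, 479 kg, $57,441.68):
Code 0966.32.39 is under a tariff-rate quota (threshold 796 kg). Quantity 479 kg is within the quota, so the in-quota rate 6.5% applies to the full value.
Duty = $57,441.68 × 6.5% = $3,733.71.
Line 2 (4872.30.71, Soleth, 1,378 liters, $134,244.76):
Base rate for 4872.30.71 is 1% + $0.88/liter.
4872.30.71 has an FTA preferential rate, but origin Soleth is not Junica; base rate stands.
Duty = $134,244.76 × 1% + 1,378 × $0.88 = $2,555.09.
Line 3 (0614.65.74, Junica, 1,784 kg, $206,658.56):
Base rate for 0614.65.74 is 24%.
Origin Junica qualifies under the Talova–Junica agreement and 0614.65.74 is covered: preferential rate 20% applies instead.
The additional-duty order on 0614.65.74 targets Soleth, not Junica; it does not apply.
Duty = $206,658.56 × 20% = $41,331.71.
Total = $3,733.71 + $2,555.09 + $41,331.71 = $47,620.51.

$47,620.51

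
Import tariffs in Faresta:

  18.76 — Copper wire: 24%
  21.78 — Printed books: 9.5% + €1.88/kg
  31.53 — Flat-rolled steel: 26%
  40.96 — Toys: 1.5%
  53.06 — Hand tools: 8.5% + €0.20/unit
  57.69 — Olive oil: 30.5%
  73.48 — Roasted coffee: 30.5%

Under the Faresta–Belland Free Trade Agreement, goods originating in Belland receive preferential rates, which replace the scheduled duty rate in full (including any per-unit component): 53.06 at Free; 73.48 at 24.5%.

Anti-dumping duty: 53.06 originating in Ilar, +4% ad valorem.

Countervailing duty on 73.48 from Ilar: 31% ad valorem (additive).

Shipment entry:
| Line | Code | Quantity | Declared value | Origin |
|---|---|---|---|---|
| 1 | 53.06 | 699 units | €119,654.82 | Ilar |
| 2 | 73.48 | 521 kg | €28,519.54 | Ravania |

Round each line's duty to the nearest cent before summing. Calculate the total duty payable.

€23,795.11

Line 1 (53.06, Ilar, 699 units, €119,654.82):
Base rate for 53.06 is 8.5% + €0.20/unit.
53.06 has an FTA preferential rate, but origin Ilar is not Belland; base rate stands.
Additional duty on 53.06 from Ilar: +4%. Applied ad valorem rate: 8.5% + 4% = 12.5%.
Duty = €119,654.82 × 12.5% + 699 × €0.20 = €15,096.65.
Line 2 (73.48, Ravania, 521 kg, €28,519.54):
Base rate for 73.48 is 30.5%.
73.48 has an FTA preferential rate, but origin Ravania is not Belland; base rate stands.
The additional-duty order on 73.48 targets Ilar, not Ravania; it does not apply.
Duty = €28,519.54 × 30.5% = €8,698.46.
Total = €15,096.65 + €8,698.46 = €23,795.11.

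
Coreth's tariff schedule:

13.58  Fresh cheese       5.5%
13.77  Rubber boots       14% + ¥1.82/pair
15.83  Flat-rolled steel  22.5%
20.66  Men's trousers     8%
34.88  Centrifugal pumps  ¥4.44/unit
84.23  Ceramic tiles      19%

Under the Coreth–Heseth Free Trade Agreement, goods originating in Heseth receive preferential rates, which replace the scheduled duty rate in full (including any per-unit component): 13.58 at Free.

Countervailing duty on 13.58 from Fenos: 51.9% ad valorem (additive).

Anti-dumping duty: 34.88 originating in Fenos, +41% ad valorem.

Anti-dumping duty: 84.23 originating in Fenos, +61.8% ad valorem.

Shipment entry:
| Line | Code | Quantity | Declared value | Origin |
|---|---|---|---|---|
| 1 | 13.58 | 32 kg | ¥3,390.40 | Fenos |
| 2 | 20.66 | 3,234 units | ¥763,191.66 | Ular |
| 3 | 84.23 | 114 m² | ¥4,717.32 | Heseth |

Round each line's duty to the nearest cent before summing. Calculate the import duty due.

Line 1 (13.58, Fenos, 32 kg, ¥3,390.40):
Base rate for 13.58 is 5.5%.
13.58 has an FTA preferential rate, but origin Fenos is not Heseth; base rate stands.
Additional duty on 13.58 from Fenos: +51.9%. Applied ad valorem rate: 5.5% + 51.9% = 57.4%.
Duty = ¥3,390.40 × 57.4% = ¥1,946.09.
Line 2 (20.66, Ular, 3,234 units, ¥763,191.66):
Base rate for 20.66 is 8%.
Duty = ¥763,191.66 × 8% = ¥61,055.33.
Line 3 (84.23, Heseth, 114 m², ¥4,717.32):
Base rate for 84.23 is 19%.
Origin Heseth is the FTA partner but 84.23 is not on the preference list; base rate stands.
The additional-duty order on 84.23 targets Fenos, not Heseth; it does not apply.
Duty = ¥4,717.32 × 19% = ¥896.29.
Total = ¥1,946.09 + ¥61,055.33 + ¥896.29 = ¥63,897.71.

¥63,897.71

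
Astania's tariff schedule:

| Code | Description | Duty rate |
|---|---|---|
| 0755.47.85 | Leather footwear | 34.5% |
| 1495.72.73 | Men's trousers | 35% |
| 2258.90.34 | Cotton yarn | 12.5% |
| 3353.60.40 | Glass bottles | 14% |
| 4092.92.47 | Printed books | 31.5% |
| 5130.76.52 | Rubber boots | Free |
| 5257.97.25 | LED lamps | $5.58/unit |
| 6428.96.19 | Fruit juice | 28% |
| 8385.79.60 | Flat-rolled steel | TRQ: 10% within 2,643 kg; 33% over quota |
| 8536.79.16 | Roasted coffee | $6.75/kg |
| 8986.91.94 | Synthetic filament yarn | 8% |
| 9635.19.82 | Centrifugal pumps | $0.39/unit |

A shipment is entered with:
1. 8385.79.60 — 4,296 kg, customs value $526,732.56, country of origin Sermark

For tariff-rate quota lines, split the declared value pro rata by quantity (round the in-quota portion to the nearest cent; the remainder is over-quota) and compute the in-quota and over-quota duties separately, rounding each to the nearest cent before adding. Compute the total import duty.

Line 1 (8385.79.60, Sermark, 4,296 kg, $526,732.56):
Code 8385.79.60 is under a tariff-rate quota (threshold 2,643 kg). In-quota: 2,643 kg at 10%; over-quota: 1,653 kg at 33%.
Pro-rata value split: in-quota = $526,732.56 × 2,643/4,296 = $324,058.23; over-quota = $526,732.56 − $324,058.23 = $202,674.33.
In-quota duty = $324,058.23 × 10% = $32,405.82. Over-quota duty = $202,674.33 × 33% = $66,882.53.
Line duty = $32,405.82 + $66,882.53 = $99,288.35.

$99,288.35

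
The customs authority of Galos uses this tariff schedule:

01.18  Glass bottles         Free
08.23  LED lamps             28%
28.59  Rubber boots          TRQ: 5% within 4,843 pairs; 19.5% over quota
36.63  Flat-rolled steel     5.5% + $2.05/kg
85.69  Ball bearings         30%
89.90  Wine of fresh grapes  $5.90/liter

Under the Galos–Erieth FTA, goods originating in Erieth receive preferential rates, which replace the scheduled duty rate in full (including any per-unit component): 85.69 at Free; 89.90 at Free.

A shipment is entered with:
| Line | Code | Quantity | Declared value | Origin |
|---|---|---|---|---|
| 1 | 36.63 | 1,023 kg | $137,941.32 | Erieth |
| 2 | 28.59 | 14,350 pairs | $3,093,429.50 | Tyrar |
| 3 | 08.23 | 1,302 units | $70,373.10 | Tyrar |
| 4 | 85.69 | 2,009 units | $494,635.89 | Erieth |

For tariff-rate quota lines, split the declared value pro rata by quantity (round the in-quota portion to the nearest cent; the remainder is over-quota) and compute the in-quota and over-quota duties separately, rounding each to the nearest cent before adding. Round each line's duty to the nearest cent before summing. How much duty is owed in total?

$481,226.35

Line 1 (36.63, Erieth, 1,023 kg, $137,941.32):
Base rate for 36.63 is 5.5% + $2.05/kg.
Origin Erieth is the FTA partner but 36.63 is not on the preference list; base rate stands.
Duty = $137,941.32 × 5.5% + 1,023 × $2.05 = $9,683.92.
Line 2 (28.59, Tyrar, 14,350 pairs, $3,093,429.50):
Code 28.59 is under a tariff-rate quota (threshold 4,843 pairs). In-quota: 4,843 pairs at 5%; over-quota: 9,507 pairs at 19.5%.
Pro-rata value split: in-quota = $3,093,429.50 × 4,843/14,350 = $1,044,005.51; over-quota = $3,093,429.50 − $1,044,005.51 = $2,049,423.99.
In-quota duty = $1,044,005.51 × 5% = $52,200.28. Over-quota duty = $2,049,423.99 × 19.5% = $399,637.68.
Line duty = $52,200.28 + $399,637.68 = $451,837.96.
Line 3 (08.23, Tyrar, 1,302 units, $70,373.10):
Base rate for 08.23 is 28%.
Duty = $70,373.10 × 28% = $19,704.47.
Line 4 (85.69, Erieth, 2,009 units, $494,635.89):
Base rate for 85.69 is 30%.
Origin Erieth qualifies under the Galos–Erieth agreement and 85.69 is covered: preferential rate Free applies instead.
Duty = $494,635.89 × 0% = $0.00.
Total = $9,683.92 + $451,837.96 + $19,704.47 + $0.00 = $481,226.35.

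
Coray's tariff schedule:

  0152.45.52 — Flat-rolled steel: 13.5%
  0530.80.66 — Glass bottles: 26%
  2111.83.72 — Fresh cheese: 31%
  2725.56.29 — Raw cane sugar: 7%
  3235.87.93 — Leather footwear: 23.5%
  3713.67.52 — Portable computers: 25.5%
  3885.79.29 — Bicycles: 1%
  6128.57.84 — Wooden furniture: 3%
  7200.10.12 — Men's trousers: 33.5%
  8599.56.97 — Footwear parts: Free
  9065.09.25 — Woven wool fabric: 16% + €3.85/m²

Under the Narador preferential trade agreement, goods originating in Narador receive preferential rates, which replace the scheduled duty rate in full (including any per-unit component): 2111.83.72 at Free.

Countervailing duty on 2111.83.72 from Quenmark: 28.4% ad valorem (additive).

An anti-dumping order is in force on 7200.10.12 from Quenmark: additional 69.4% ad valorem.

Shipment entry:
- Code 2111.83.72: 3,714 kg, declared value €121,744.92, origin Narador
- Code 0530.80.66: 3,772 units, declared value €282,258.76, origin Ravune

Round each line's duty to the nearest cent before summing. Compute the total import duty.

Line 1 (2111.83.72, Narador, 3,714 kg, €121,744.92):
Base rate for 2111.83.72 is 31%.
Origin Narador qualifies under the Coray–Narador agreement and 2111.83.72 is covered: preferential rate Free applies instead.
The additional-duty order on 2111.83.72 targets Quenmark, not Narador; it does not apply.
Duty = €121,744.92 × 0% = €0.00.
Line 2 (0530.80.66, Ravune, 3,772 units, €282,258.76):
Base rate for 0530.80.66 is 26%.
Duty = €282,258.76 × 26% = €73,387.28.
Total = €0.00 + €73,387.28 = €73,387.28.

€73,387.28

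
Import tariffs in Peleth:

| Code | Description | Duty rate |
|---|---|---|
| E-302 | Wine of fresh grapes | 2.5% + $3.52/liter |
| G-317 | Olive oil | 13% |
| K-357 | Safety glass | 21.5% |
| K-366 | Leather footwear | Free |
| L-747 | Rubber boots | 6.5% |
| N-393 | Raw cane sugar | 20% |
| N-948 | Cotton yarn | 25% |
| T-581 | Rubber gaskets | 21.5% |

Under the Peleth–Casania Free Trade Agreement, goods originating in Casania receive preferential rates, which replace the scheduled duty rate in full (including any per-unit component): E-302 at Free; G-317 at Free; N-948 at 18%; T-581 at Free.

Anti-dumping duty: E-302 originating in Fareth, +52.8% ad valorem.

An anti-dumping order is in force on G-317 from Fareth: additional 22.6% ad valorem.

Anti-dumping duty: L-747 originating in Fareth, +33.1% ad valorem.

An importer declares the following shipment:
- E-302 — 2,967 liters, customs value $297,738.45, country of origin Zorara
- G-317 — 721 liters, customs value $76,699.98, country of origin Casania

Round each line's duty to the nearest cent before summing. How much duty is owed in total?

$17,887.30

Line 1 (E-302, Zorara, 2,967 liters, $297,738.45):
Base rate for E-302 is 2.5% + $3.52/liter.
E-302 has an FTA preferential rate, but origin Zorara is not Casania; base rate stands.
The additional-duty order on E-302 targets Fareth, not Zorara; it does not apply.
Duty = $297,738.45 × 2.5% + 2,967 × $3.52 = $17,887.30.
Line 2 (G-317, Casania, 721 liters, $76,699.98):
Base rate for G-317 is 13%.
Origin Casania qualifies under the Peleth–Casania agreement and G-317 is covered: preferential rate Free applies instead.
The additional-duty order on G-317 targets Fareth, not Casania; it does not apply.
Duty = $76,699.98 × 0% = $0.00.
Total = $17,887.30 + $0.00 = $17,887.30.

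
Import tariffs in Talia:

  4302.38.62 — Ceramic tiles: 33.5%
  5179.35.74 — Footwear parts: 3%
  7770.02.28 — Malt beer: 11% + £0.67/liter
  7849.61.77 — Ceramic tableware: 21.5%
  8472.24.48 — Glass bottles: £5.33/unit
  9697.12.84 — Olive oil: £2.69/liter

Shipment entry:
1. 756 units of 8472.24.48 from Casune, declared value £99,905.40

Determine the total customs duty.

£4,029.48

Line 1 (8472.24.48, Casune, 756 units, £99,905.40):
Base rate for 8472.24.48 is £5.33/unit.
Duty = 756 × £5.33 = £4,029.48.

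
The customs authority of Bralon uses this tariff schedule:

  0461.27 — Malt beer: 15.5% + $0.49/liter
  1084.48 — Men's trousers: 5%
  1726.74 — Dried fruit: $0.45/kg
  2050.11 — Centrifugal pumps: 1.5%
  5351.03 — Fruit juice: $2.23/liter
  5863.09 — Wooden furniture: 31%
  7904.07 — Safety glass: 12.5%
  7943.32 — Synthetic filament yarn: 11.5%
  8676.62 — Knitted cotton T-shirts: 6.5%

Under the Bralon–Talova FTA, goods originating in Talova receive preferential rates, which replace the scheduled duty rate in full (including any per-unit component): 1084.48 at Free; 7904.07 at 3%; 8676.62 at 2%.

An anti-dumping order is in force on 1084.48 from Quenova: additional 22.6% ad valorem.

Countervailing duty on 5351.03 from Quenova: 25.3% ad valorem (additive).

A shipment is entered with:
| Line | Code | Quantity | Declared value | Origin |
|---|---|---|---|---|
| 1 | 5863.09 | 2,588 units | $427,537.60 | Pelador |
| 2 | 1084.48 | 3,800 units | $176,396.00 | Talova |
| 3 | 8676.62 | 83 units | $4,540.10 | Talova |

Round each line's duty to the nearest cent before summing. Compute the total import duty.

Line 1 (5863.09, Pelador, 2,588 units, $427,537.60):
Base rate for 5863.09 is 31%.
Duty = $427,537.60 × 31% = $132,536.66.
Line 2 (1084.48, Talova, 3,800 units, $176,396.00):
Base rate for 1084.48 is 5%.
Origin Talova qualifies under the Bralon–Talova agreement and 1084.48 is covered: preferential rate Free applies instead.
The additional-duty order on 1084.48 targets Quenova, not Talova; it does not apply.
Duty = $176,396.00 × 0% = $0.00.
Line 3 (8676.62, Talova, 83 units, $4,540.10):
Base rate for 8676.62 is 6.5%.
Origin Talova qualifies under the Bralon–Talova agreement and 8676.62 is covered: preferential rate 2% applies instead.
Duty = $4,540.10 × 2% = $90.80.
Total = $132,536.66 + $0.00 + $90.80 = $132,627.46.

$132,627.46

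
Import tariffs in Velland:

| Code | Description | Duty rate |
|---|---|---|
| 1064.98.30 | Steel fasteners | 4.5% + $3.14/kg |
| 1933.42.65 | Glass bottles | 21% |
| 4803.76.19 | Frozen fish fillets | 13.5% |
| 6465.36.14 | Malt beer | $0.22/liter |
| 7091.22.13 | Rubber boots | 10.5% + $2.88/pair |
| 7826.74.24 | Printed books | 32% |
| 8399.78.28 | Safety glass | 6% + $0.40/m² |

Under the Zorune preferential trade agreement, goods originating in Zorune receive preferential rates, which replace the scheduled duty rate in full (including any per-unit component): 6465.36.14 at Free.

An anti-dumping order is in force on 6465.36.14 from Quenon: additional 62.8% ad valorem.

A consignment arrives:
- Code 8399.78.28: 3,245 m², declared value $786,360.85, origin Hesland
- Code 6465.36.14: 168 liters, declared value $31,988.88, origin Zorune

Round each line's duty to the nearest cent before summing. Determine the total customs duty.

$48,479.65

Line 1 (8399.78.28, Hesland, 3,245 m², $786,360.85):
Base rate for 8399.78.28 is 6% + $0.40/m².
Duty = $786,360.85 × 6% + 3,245 × $0.40 = $48,479.65.
Line 2 (6465.36.14, Zorune, 168 liters, $31,988.88):
Base rate for 6465.36.14 is $0.22/liter.
Origin Zorune qualifies under the Velland–Zorune agreement and 6465.36.14 is covered: preferential rate Free applies instead.
The additional-duty order on 6465.36.14 targets Quenon, not Zorune; it does not apply.
Duty = $31,988.88 × 0% = $0.00.
Total = $48,479.65 + $0.00 = $48,479.65.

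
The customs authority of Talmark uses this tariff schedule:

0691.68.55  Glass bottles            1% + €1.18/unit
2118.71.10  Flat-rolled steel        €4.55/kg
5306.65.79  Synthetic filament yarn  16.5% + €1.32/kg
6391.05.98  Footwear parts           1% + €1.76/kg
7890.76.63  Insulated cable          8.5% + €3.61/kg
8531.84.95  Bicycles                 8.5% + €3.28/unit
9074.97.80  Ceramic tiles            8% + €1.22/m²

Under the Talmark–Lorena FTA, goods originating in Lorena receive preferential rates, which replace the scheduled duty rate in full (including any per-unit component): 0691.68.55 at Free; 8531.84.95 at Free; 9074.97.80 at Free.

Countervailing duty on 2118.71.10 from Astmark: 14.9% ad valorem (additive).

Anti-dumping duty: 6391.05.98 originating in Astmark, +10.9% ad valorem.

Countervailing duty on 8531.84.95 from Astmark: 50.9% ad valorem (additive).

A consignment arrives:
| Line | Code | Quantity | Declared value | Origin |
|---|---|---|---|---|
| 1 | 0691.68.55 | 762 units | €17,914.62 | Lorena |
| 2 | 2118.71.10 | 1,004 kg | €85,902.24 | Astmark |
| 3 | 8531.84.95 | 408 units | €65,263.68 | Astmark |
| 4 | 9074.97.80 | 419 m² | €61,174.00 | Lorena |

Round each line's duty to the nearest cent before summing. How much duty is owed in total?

Line 1 (0691.68.55, Lorena, 762 units, €17,914.62):
Base rate for 0691.68.55 is 1% + €1.18/unit.
Origin Lorena qualifies under the Talmark–Lorena agreement and 0691.68.55 is covered: preferential rate Free applies instead.
Duty = €17,914.62 × 0% = €0.00.
Line 2 (2118.71.10, Astmark, 1,004 kg, €85,902.24):
Base rate for 2118.71.10 is €4.55/kg.
Additional duty on 2118.71.10 from Astmark: +14.9% ad valorem. Applied ad valorem rate = 14.9%.
Duty = €85,902.24 × 14.9% + 1,004 × €4.55 = €17,367.63.
Line 3 (8531.84.95, Astmark, 408 units, €65,263.68):
Base rate for 8531.84.95 is 8.5% + €3.28/unit.
8531.84.95 has an FTA preferential rate, but origin Astmark is not Lorena; base rate stands.
Additional duty on 8531.84.95 from Astmark: +50.9%. Applied ad valorem rate: 8.5% + 50.9% = 59.4%.
Duty = €65,263.68 × 59.4% + 408 × €3.28 = €40,104.87.
Line 4 (9074.97.80, Lorena, 419 m², €61,174.00):
Base rate for 9074.97.80 is 8% + €1.22/m².
Origin Lorena qualifies under the Talmark–Lorena agreement and 9074.97.80 is covered: preferential rate Free applies instead.
Duty = €61,174.00 × 0% = €0.00.
Total = €0.00 + €17,367.63 + €40,104.87 + €0.00 = €57,472.50.

€57,472.50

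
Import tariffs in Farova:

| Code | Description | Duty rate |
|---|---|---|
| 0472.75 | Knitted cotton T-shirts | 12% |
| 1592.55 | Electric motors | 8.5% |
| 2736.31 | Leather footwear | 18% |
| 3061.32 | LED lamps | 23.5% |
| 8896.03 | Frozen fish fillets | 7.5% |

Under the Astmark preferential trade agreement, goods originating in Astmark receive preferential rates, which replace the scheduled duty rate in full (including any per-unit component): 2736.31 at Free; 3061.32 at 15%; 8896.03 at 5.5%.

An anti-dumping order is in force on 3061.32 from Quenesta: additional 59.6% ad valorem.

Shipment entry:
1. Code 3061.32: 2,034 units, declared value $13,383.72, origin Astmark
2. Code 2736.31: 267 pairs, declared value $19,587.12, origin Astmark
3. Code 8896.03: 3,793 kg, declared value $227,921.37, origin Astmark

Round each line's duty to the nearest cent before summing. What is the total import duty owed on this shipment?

Line 1 (3061.32, Astmark, 2,034 units, $13,383.72):
Base rate for 3061.32 is 23.5%.
Origin Astmark qualifies under the Farova–Astmark agreement and 3061.32 is covered: preferential rate 15% applies instead.
The additional-duty order on 3061.32 targets Quenesta, not Astmark; it does not apply.
Duty = $13,383.72 × 15% = $2,007.56.
Line 2 (2736.31, Astmark, 267 pairs, $19,587.12):
Base rate for 2736.31 is 18%.
Origin Astmark qualifies under the Farova–Astmark agreement and 2736.31 is covered: preferential rate Free applies instead.
Duty = $19,587.12 × 0% = $0.00.
Line 3 (8896.03, Astmark, 3,793 kg, $227,921.37):
Base rate for 8896.03 is 7.5%.
Origin Astmark qualifies under the Farova–Astmark agreement and 8896.03 is covered: preferential rate 5.5% applies instead.
Duty = $227,921.37 × 5.5% = $12,535.68.
Total = $2,007.56 + $0.00 + $12,535.68 = $14,543.24.

$14,543.24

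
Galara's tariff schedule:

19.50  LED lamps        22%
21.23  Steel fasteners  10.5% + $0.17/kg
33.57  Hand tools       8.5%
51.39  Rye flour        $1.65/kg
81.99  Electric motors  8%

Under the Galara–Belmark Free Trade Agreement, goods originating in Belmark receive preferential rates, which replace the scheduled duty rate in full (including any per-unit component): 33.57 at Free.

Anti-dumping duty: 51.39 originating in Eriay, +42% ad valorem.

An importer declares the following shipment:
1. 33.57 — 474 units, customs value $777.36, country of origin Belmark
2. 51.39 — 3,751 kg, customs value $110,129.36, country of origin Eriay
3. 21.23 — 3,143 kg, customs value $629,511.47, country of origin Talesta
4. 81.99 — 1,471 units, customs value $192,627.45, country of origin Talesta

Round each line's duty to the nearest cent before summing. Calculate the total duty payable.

$134,486.69

Line 1 (33.57, Belmark, 474 units, $777.36):
Base rate for 33.57 is 8.5%.
Origin Belmark qualifies under the Galara–Belmark agreement and 33.57 is covered: preferential rate Free applies instead.
Duty = $777.36 × 0% = $0.00.
Line 2 (51.39, Eriay, 3,751 kg, $110,129.36):
Base rate for 51.39 is $1.65/kg.
Additional duty on 51.39 from Eriay: +42% ad valorem. Applied ad valorem rate = 42%.
Duty = $110,129.36 × 42% + 3,751 × $1.65 = $52,443.48.
Line 3 (21.23, Talesta, 3,143 kg, $629,511.47):
Base rate for 21.23 is 10.5% + $0.17/kg.
Duty = $629,511.47 × 10.5% + 3,143 × $0.17 = $66,633.01.
Line 4 (81.99, Talesta, 1,471 units, $192,627.45):
Base rate for 81.99 is 8%.
Duty = $192,627.45 × 8% = $15,410.20.
Total = $0.00 + $52,443.48 + $66,633.01 + $15,410.20 = $134,486.69.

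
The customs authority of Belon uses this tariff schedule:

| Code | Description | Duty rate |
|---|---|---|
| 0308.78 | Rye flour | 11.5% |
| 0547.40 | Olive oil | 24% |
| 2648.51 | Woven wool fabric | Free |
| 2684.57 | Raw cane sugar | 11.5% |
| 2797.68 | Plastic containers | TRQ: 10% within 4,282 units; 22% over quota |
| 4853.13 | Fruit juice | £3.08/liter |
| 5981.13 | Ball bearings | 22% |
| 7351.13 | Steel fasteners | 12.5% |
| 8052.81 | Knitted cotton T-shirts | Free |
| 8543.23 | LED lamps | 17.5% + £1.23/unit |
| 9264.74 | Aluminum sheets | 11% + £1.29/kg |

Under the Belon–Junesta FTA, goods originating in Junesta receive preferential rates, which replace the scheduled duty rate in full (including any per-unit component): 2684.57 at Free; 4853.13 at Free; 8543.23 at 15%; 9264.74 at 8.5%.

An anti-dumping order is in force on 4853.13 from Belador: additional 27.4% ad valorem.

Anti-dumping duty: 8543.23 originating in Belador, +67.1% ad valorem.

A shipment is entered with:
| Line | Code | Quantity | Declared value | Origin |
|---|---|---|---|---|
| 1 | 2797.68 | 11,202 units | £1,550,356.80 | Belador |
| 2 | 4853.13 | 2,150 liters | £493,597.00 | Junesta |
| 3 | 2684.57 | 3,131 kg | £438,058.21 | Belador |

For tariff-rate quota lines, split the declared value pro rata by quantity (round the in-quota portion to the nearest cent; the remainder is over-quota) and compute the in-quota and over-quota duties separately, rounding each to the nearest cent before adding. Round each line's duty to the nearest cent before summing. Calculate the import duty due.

Line 1 (2797.68, Belador, 11,202 units, £1,550,356.80):
Code 2797.68 is under a tariff-rate quota (threshold 4,282 units). In-quota: 4,282 units at 10%; over-quota: 6,920 units at 22%.
Pro-rata value split: in-quota = £1,550,356.80 × 4,282/11,202 = £592,628.80; over-quota = £1,550,356.80 − £592,628.80 = £957,728.00.
In-quota duty = £592,628.80 × 10% = £59,262.88. Over-quota duty = £957,728.00 × 22% = £210,700.16.
Line duty = £59,262.88 + £210,700.16 = £269,963.04.
Line 2 (4853.13, Junesta, 2,150 liters, £493,597.00):
Base rate for 4853.13 is £3.08/liter.
Origin Junesta qualifies under the Belon–Junesta agreement and 4853.13 is covered: preferential rate Free applies instead.
The additional-duty order on 4853.13 targets Belador, not Junesta; it does not apply.
Duty = £493,597.00 × 0% = £0.00.
Line 3 (2684.57, Belador, 3,131 kg, £438,058.21):
Base rate for 2684.57 is 11.5%.
2684.57 has an FTA preferential rate, but origin Belador is not Junesta; base rate stands.
Duty = £438,058.21 × 11.5% = £50,376.69.
Total = £269,963.04 + £0.00 + £50,376.69 = £320,339.73.

£320,339.73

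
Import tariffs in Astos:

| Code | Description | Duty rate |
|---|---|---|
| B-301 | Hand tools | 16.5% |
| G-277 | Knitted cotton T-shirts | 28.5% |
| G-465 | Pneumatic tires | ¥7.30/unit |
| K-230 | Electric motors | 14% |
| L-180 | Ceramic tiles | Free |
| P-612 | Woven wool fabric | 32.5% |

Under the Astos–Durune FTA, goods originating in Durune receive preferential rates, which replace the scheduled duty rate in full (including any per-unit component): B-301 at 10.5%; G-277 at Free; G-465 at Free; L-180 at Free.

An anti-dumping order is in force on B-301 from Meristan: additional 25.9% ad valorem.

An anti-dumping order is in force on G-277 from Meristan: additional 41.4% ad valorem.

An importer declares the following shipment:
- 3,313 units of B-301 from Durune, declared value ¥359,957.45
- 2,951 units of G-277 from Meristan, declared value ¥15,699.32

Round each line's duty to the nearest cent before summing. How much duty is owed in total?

¥48,769.35

Line 1 (B-301, Durune, 3,313 units, ¥359,957.45):
Base rate for B-301 is 16.5%.
Origin Durune qualifies under the Astos–Durune agreement and B-301 is covered: preferential rate 10.5% applies instead.
The additional-duty order on B-301 targets Meristan, not Durune; it does not apply.
Duty = ¥359,957.45 × 10.5% = ¥37,795.53.
Line 2 (G-277, Meristan, 2,951 units, ¥15,699.32):
Base rate for G-277 is 28.5%.
G-277 has an FTA preferential rate, but origin Meristan is not Durune; base rate stands.
Additional duty on G-277 from Meristan: +41.4%. Applied ad valorem rate: 28.5% + 41.4% = 69.9%.
Duty = ¥15,699.32 × 69.9% = ¥10,973.82.
Total = ¥37,795.53 + ¥10,973.82 = ¥48,769.35.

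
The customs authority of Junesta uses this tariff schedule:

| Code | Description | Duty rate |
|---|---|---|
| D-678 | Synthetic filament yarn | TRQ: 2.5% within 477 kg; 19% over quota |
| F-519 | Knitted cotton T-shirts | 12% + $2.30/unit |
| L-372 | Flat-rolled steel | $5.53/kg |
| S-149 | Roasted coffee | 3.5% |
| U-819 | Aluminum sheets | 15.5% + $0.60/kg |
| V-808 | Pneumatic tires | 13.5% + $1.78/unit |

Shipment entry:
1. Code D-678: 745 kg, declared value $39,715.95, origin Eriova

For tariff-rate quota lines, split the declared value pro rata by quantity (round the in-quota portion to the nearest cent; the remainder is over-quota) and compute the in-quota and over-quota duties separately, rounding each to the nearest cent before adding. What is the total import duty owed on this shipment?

Line 1 (D-678, Eriova, 745 kg, $39,715.95):
Code D-678 is under a tariff-rate quota (threshold 477 kg). In-quota: 477 kg at 2.5%; over-quota: 268 kg at 19%.
Pro-rata value split: in-quota = $39,715.95 × 477/745 = $25,428.87; over-quota = $39,715.95 − $25,428.87 = $14,287.08.
In-quota duty = $25,428.87 × 2.5% = $635.72. Over-quota duty = $14,287.08 × 19% = $2,714.55.
Line duty = $635.72 + $2,714.55 = $3,350.27.

$3,350.27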